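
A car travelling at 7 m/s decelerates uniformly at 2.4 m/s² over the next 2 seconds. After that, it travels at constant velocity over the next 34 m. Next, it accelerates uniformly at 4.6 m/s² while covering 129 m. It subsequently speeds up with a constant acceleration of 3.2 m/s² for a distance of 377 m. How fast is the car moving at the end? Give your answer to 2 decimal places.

60.04 m/s

Phase 1 (decelerating): v₀ = 7.00 m/s, a = -2.4 m/s².
v = v₀ + at = 7.00 + (-2.4)(2) = 2.20 m/s
Δx = v₀t + ½at² = 7.00·2 + 0.5·-2.4·2² = 9.20 m

Phase 2 (constant speed): v₀ = 2.20 m/s, a = 0 m/s².
Constant speed: t = d/v = 34/2.20 = 15.5 s

Phase 3 (accelerating): v₀ = 2.20 m/s, a = 4.6 m/s².
v² = v₀² + 2aΔx = 2.20² + 2·4.6·129 = 1190 → v = 34.5 m/s
t = (v − v₀)/a = (34.5 − 2.20)/4.6 = 7.03 s

Phase 4 (accelerating): v₀ = 34.5 m/s, a = 3.2 m/s².
v² = v₀² + 2aΔx = 34.5² + 2·3.2·377 = 3600 → v = 60.0 m/s
t = (v − v₀)/a = (60.0 − 34.5)/3.2 = 7.97 s
Final speed = 60.0 m/s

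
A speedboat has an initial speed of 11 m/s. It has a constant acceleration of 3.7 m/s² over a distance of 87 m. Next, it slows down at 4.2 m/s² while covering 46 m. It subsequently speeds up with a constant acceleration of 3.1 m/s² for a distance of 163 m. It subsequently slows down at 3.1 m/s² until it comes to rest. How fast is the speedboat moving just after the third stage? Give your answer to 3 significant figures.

Phase 1 (accelerating): v₀ = 11.0 m/s, a = 3.7 m/s².
v² = v₀² + 2aΔx = 11.0² + 2·3.7·87 = 765 → v = 27.7 m/s
t = (v − v₀)/a = (27.7 − 11.0)/3.7 = 4.50 s

Phase 2 (decelerating): v₀ = 27.7 m/s, a = -4.2 m/s².
v² = v₀² + 2aΔx = 27.7² + 2·-4.2·46 = 378 → v = 19.5 m/s
t = (v − v₀)/a = (19.5 − 27.7)/-4.2 = 1.95 s

Phase 3 (accelerating): v₀ = 19.5 m/s, a = 3.1 m/s².
v² = v₀² + 2aΔx = 19.5² + 2·3.1·163 = 1390 → v = 37.3 m/s
t = (v − v₀)/a = (37.3 − 19.5)/3.1 = 5.75 s
Speed at end of phase 3 = 37.3 m/s

37.3 m/s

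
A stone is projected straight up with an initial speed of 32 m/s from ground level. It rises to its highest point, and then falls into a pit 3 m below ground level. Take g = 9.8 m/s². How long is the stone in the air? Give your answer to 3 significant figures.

6.62 s

Phase 1 (rising): v₀ = 32.0 m/s, a = -9.8 m/s².
v = v₀ + at → t = (0 − 32.0) / -9.8 = 3.27 s
v² = v₀² + 2aΔx → Δx = (0² − 32.0²)/(2·-9.8) = 52.2 m

Phase 2 (falling): v₀ = 0 m/s, a = -9.8 m/s².
Falls 55.2 m from rest: t = √(2·55.2/9.8) = 3.36 s; v = g·t = 32.9 m/s.
Total time = 3.27 + 3.36 = 6.62 s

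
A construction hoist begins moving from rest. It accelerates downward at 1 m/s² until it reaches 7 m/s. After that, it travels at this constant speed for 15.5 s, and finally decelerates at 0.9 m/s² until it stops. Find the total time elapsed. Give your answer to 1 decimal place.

30.3 s

Phase 1 (accelerating): v₀ = 0 m/s, a = 1 m/s².
v = v₀ + at → t = (7 − 0) / 1 = 7.00 s
v² = v₀² + 2aΔx → Δx = (7² − 0²)/(2·1) = 24.5 m

Phase 2 (constant speed): v₀ = 7.00 m/s, a = 0 m/s².
v = v₀ + at = 7.00 + (0)(15.5) = 7.00 m/s
Δx = v₀t + ½at² = 7.00·15.5 + 0.5·0·15.5² = 108 m

Phase 3 (decelerating): v₀ = 7.00 m/s, a = -0.9 m/s².
v = v₀ + at → t = (0 − 7.00) / -0.9 = 7.78 s
v² = v₀² + 2aΔx → Δx = (0² − 7.00²)/(2·-0.9) = 27.2 m
Total time = 7.00 + 15.5 + 7.78 = 30.3 s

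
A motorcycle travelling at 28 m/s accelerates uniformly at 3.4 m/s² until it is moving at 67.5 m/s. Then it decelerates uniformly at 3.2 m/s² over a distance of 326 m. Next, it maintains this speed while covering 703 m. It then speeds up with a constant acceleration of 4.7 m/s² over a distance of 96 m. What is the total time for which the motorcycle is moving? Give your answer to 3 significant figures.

33.1 s

Phase 1 (accelerating): v₀ = 28.0 m/s, a = 3.4 m/s².
v = v₀ + at → t = (67.5 − 28.0) / 3.4 = 11.6 s
v² = v₀² + 2aΔx → Δx = (67.5² − 28.0²)/(2·3.4) = 555 m

Phase 2 (decelerating): v₀ = 67.5 m/s, a = -3.2 m/s².
v² = v₀² + 2aΔx = 67.5² + 2·-3.2·326 = 2470 → v = 49.7 m/s
t = (v − v₀)/a = (49.7 − 67.5)/-3.2 = 5.56 s

Phase 3 (constant speed): v₀ = 49.7 m/s, a = 0 m/s².
Constant speed: t = d/v = 703/49.7 = 14.1 s

Phase 4 (accelerating): v₀ = 49.7 m/s, a = 4.7 m/s².
v² = v₀² + 2aΔx = 49.7² + 2·4.7·96 = 3370 → v = 58.1 m/s
t = (v − v₀)/a = (58.1 − 49.7)/4.7 = 1.78 s
Total time = 11.6 + 5.56 + 14.1 + 1.78 = 33.1 s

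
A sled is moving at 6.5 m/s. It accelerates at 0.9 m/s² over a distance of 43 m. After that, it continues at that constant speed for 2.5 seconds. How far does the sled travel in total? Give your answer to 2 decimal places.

Phase 1 (accelerating): v₀ = 6.50 m/s, a = 0.9 m/s².
v² = v₀² + 2aΔx = 6.50² + 2·0.9·43 = 120 → v = 10.9 m/s
t = (v − v₀)/a = (10.9 − 6.50)/0.9 = 4.93 s

Phase 2 (constant speed): v₀ = 10.9 m/s, a = 0 m/s².
v = v₀ + at = 10.9 + (0)(2.5) = 10.9 m/s
Δx = v₀t + ½at² = 10.9·2.5 + 0.5·0·2.5² = 27.3 m
Total distance = 43.0 + 27.3 = 70.3 m

70.35 m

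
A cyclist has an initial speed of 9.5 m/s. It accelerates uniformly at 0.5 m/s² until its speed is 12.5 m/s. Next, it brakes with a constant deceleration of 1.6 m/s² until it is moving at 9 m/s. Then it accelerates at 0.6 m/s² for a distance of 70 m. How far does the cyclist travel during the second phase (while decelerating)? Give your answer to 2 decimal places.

Phase 1 (accelerating): v₀ = 9.50 m/s, a = 0.5 m/s².
v = v₀ + at → t = (12.5 − 9.50) / 0.5 = 6.00 s
v² = v₀² + 2aΔx → Δx = (12.5² − 9.50²)/(2·0.5) = 66.0 m

Phase 2 (decelerating): v₀ = 12.5 m/s, a = -1.6 m/s².
v = v₀ + at → t = (9 − 12.5) / -1.6 = 2.19 s
v² = v₀² + 2aΔx → Δx = (9² − 12.5²)/(2·-1.6) = 23.5 m
Distance in phase 2 = 23.5 m

23.52 m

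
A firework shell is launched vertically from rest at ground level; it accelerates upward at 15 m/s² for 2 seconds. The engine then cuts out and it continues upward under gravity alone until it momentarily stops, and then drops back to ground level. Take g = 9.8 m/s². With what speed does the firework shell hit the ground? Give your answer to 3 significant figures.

Phase 1 (powered ascent): v₀ = 0 m/s, a = 15 m/s².
v = v₀ + at = 0 + (15)(2) = 30.0 m/s
Δx = v₀t + ½at² = 0·2 + 0.5·15·2² = 30.0 m

Phase 2 (coasting upward): v₀ = 30.0 m/s, a = -9.8 m/s².
v = v₀ + at → t = (0 − 30.0) / -9.8 = 3.06 s
v² = v₀² + 2aΔx → Δx = (0² − 30.0²)/(2·-9.8) = 45.9 m

Phase 3 (free fall): v₀ = 0 m/s, a = -9.8 m/s².
Falls 75.9 m from rest: t = √(2·75.9/9.8) = 3.94 s; v = g·t = 38.6 m/s.
Impact speed = 38.6 m/s

38.6 m/s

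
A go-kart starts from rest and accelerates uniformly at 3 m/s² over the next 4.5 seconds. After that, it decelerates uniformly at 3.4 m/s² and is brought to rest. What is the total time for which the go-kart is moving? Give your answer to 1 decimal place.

8.5 s

Phase 1 (accelerating): v₀ = 0 m/s, a = 3 m/s².
v = v₀ + at = 0 + (3)(4.5) = 13.5 m/s
Δx = v₀t + ½at² = 0·4.5 + 0.5·3·4.5² = 30.4 m

Phase 2 (decelerating): v₀ = 13.5 m/s, a = -3.4 m/s².
v = v₀ + at → t = (0 − 13.5) / -3.4 = 3.97 s
v² = v₀² + 2aΔx → Δx = (0² − 13.5²)/(2·-3.4) = 26.8 m
Total time = 4.50 + 3.97 = 8.47 s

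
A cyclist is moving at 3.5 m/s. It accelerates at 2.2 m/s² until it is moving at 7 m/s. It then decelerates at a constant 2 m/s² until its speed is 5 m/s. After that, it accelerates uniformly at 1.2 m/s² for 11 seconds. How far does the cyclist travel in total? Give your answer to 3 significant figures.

Phase 1 (accelerating): v₀ = 3.50 m/s, a = 2.2 m/s².
v = v₀ + at → t = (7 − 3.50) / 2.2 = 1.59 s
v² = v₀² + 2aΔx → Δx = (7² − 3.50²)/(2·2.2) = 8.35 m

Phase 2 (decelerating): v₀ = 7.00 m/s, a = -2 m/s².
v = v₀ + at → t = (5 − 7.00) / -2 = 1.00 s
v² = v₀² + 2aΔx → Δx = (5² − 7.00²)/(2·-2) = 6.00 m

Phase 3 (accelerating): v₀ = 5.00 m/s, a = 1.2 m/s².
v = v₀ + at = 5.00 + (1.2)(11) = 18.2 m/s
Δx = v₀t + ½at² = 5.00·11 + 0.5·1.2·11² = 128 m
Total distance = 8.35 + 6.00 + 128 = 142 m

142 m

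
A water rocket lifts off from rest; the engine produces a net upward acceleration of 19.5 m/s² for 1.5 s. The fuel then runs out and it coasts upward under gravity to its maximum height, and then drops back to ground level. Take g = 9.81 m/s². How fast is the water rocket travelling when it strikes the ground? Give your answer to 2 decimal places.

Phase 1 (powered ascent): v₀ = 0 m/s, a = 19.5 m/s².
v = v₀ + at = 0 + (19.5)(1.5) = 29.2 m/s
Δx = v₀t + ½at² = 0·1.5 + 0.5·19.5·1.5² = 21.9 m

Phase 2 (coasting upward): v₀ = 29.2 m/s, a = -9.81 m/s².
v = v₀ + at → t = (0 − 29.2) / -9.81 = 2.98 s
v² = v₀² + 2aΔx → Δx = (0² − 29.2²)/(2·-9.81) = 43.6 m

Phase 3 (free fall): v₀ = 0 m/s, a = -9.81 m/s².
Falls 65.5 m from rest: t = √(2·65.5/9.81) = 3.66 s; v = g·t = 35.9 m/s.
Impact speed = 35.9 m/s

35.86 m/s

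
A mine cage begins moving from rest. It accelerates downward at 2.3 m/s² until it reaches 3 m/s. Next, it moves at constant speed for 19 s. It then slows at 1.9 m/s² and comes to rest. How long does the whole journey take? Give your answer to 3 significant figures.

21.9 s

Phase 1 (accelerating): v₀ = 0 m/s, a = 2.3 m/s².
v = v₀ + at → t = (3 − 0) / 2.3 = 1.30 s
v² = v₀² + 2aΔx → Δx = (3² − 0²)/(2·2.3) = 1.96 m

Phase 2 (constant speed): v₀ = 3.00 m/s, a = 0 m/s².
v = v₀ + at = 3.00 + (0)(19) = 3.00 m/s
Δx = v₀t + ½at² = 3.00·19 + 0.5·0·19² = 57.0 m

Phase 3 (decelerating): v₀ = 3.00 m/s, a = -1.9 m/s².
v = v₀ + at → t = (0 − 3.00) / -1.9 = 1.58 s
v² = v₀² + 2aΔx → Δx = (0² − 3.00²)/(2·-1.9) = 2.37 m
Total time = 1.30 + 19.0 + 1.58 = 21.9 s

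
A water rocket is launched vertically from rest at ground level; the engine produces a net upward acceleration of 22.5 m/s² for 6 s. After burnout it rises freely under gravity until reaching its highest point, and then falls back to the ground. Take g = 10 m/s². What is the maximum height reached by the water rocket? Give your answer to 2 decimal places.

1316.25 m

Phase 1 (powered ascent): v₀ = 0 m/s, a = 22.5 m/s².
v = v₀ + at = 0 + (22.5)(6) = 135 m/s
Δx = v₀t + ½at² = 0·6 + 0.5·22.5·6² = 405 m

Phase 2 (coasting upward): v₀ = 135 m/s, a = -10 m/s².
v = v₀ + at → t = (0 − 135) / -10 = 13.5 s
v² = v₀² + 2aΔx → Δx = (0² − 135²)/(2·-10) = 911 m
Maximum height = 405 + 911 = 1320 m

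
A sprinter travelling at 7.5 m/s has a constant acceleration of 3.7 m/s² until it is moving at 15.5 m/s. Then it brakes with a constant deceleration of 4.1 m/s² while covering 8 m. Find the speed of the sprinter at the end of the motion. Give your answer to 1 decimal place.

Phase 1 (accelerating): v₀ = 7.50 m/s, a = 3.7 m/s².
v = v₀ + at → t = (15.5 − 7.50) / 3.7 = 2.16 s
v² = v₀² + 2aΔx → Δx = (15.5² − 7.50²)/(2·3.7) = 24.9 m

Phase 2 (decelerating): v₀ = 15.5 m/s, a = -4.1 m/s².
v² = v₀² + 2aΔx = 15.5² + 2·-4.1·8 = 175 → v = 13.2 m/s
t = (v − v₀)/a = (13.2 − 15.5)/-4.1 = 0.557 s
Final speed = 13.2 m/s

13.2 m/s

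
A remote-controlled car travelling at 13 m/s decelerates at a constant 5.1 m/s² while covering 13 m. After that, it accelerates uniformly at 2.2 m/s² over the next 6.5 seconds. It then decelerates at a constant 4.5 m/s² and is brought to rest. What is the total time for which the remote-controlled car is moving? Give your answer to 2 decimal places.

Phase 1 (decelerating): v₀ = 13.0 m/s, a = -5.1 m/s².
v² = v₀² + 2aΔx = 13.0² + 2·-5.1·13 = 36.4 → v = 6.03 m/s
t = (v − v₀)/a = (6.03 − 13.0)/-5.1 = 1.37 s

Phase 2 (accelerating): v₀ = 6.03 m/s, a = 2.2 m/s².
v = v₀ + at = 6.03 + (2.2)(6.5) = 20.3 m/s
Δx = v₀t + ½at² = 6.03·6.5 + 0.5·2.2·6.5² = 85.7 m

Phase 3 (decelerating): v₀ = 20.3 m/s, a = -4.5 m/s².
v = v₀ + at → t = (0 − 20.3) / -4.5 = 4.52 s
v² = v₀² + 2aΔx → Δx = (0² − 20.3²)/(2·-4.5) = 45.9 m
Total time = 1.37 + 6.50 + 4.52 = 12.4 s

12.38 s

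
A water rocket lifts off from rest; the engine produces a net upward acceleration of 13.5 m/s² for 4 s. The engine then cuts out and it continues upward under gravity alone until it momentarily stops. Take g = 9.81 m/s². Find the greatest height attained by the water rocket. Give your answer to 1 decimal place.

256.6 m

Phase 1 (powered ascent): v₀ = 0 m/s, a = 13.5 m/s².
v = v₀ + at = 0 + (13.5)(4) = 54.0 m/s
Δx = v₀t + ½at² = 0·4 + 0.5·13.5·4² = 108 m

Phase 2 (coasting upward): v₀ = 54.0 m/s, a = -9.81 m/s².
v = v₀ + at → t = (0 − 54.0) / -9.81 = 5.50 s
v² = v₀² + 2aΔx → Δx = (0² − 54.0²)/(2·-9.81) = 149 m
Maximum height = 108 + 149 = 257 m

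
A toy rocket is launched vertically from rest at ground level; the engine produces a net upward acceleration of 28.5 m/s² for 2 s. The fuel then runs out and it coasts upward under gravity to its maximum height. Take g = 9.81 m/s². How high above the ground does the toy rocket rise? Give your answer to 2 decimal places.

222.60 m

Phase 1 (powered ascent): v₀ = 0 m/s, a = 28.5 m/s².
v = v₀ + at = 0 + (28.5)(2) = 57.0 m/s
Δx = v₀t + ½at² = 0·2 + 0.5·28.5·2² = 57.0 m

Phase 2 (coasting upward): v₀ = 57.0 m/s, a = -9.81 m/s².
v = v₀ + at → t = (0 − 57.0) / -9.81 = 5.81 s
v² = v₀² + 2aΔx → Δx = (0² − 57.0²)/(2·-9.81) = 166 m
Maximum height = 57.0 + 166 = 223 m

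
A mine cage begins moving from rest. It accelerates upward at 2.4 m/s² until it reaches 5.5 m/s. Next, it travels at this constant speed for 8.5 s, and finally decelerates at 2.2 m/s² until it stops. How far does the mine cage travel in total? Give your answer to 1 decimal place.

Phase 1 (accelerating): v₀ = 0 m/s, a = 2.4 m/s².
v = v₀ + at → t = (5.5 − 0) / 2.4 = 2.29 s
v² = v₀² + 2aΔx → Δx = (5.5² − 0²)/(2·2.4) = 6.30 m

Phase 2 (constant speed): v₀ = 5.50 m/s, a = 0 m/s².
v = v₀ + at = 5.50 + (0)(8.5) = 5.50 m/s
Δx = v₀t + ½at² = 5.50·8.5 + 0.5·0·8.5² = 46.8 m

Phase 3 (decelerating): v₀ = 5.50 m/s, a = -2.2 m/s².
v = v₀ + at → t = (0 − 5.50) / -2.2 = 2.50 s
v² = v₀² + 2aΔx → Δx = (0² − 5.50²)/(2·-2.2) = 6.87 m
Total distance = 6.30 + 46.8 + 6.87 = 59.9 m

59.9 m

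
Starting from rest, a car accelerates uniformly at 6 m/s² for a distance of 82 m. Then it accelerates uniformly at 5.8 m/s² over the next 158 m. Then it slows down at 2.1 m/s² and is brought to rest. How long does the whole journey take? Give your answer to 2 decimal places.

Phase 1 (accelerating): v₀ = 0 m/s, a = 6 m/s².
v² = v₀² + 2aΔx = 0² + 2·6·82 = 984 → v = 31.4 m/s
t = (v − v₀)/a = (31.4 − 0)/6 = 5.23 s

Phase 2 (accelerating): v₀ = 31.4 m/s, a = 5.8 m/s².
v² = v₀² + 2aΔx = 31.4² + 2·5.8·158 = 2820 → v = 53.1 m/s
t = (v − v₀)/a = (53.1 − 31.4)/5.8 = 3.74 s

Phase 3 (decelerating): v₀ = 53.1 m/s, a = -2.1 m/s².
v = v₀ + at → t = (0 − 53.1) / -2.1 = 25.3 s
v² = v₀² + 2aΔx → Δx = (0² − 53.1²)/(2·-2.1) = 671 m
Total time = 5.23 + 3.74 + 25.3 = 34.2 s

34.24 s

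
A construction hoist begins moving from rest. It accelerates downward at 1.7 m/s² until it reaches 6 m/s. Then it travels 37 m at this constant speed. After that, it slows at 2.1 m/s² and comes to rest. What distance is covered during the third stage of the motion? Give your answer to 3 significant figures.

8.57 m

Phase 1 (accelerating): v₀ = 0 m/s, a = 1.7 m/s².
v = v₀ + at → t = (6 − 0) / 1.7 = 3.53 s
v² = v₀² + 2aΔx → Δx = (6² − 0²)/(2·1.7) = 10.6 m

Phase 2 (constant speed): v₀ = 6.00 m/s, a = 0 m/s².
Constant speed: t = d/v = 37/6.00 = 6.17 s

Phase 3 (decelerating): v₀ = 6.00 m/s, a = -2.1 m/s².
v = v₀ + at → t = (0 − 6.00) / -2.1 = 2.86 s
v² = v₀² + 2aΔx → Δx = (0² − 6.00²)/(2·-2.1) = 8.57 m
Distance in phase 3 = 8.57 m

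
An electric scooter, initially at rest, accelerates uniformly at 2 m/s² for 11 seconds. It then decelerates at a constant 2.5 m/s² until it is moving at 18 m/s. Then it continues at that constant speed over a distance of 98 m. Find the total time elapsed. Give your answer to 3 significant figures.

18.0 s

Phase 1 (accelerating): v₀ = 0 m/s, a = 2 m/s².
v = v₀ + at = 0 + (2)(11) = 22.0 m/s
Δx = v₀t + ½at² = 0·11 + 0.5·2·11² = 121 m

Phase 2 (decelerating): v₀ = 22.0 m/s, a = -2.5 m/s².
v = v₀ + at → t = (18 − 22.0) / -2.5 = 1.60 s
v² = v₀² + 2aΔx → Δx = (18² − 22.0²)/(2·-2.5) = 32.0 m

Phase 3 (constant speed): v₀ = 18.0 m/s, a = 0 m/s².
Constant speed: t = d/v = 98/18.0 = 5.44 s
Total time = 11.0 + 1.60 + 5.44 = 18.0 s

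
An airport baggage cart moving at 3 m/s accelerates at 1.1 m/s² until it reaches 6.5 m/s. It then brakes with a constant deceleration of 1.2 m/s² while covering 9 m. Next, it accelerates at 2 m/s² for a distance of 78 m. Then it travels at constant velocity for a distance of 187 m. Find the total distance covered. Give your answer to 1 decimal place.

289.1 m

Phase 1 (accelerating): v₀ = 3.00 m/s, a = 1.1 m/s².
v = v₀ + at → t = (6.5 − 3.00) / 1.1 = 3.18 s
v² = v₀² + 2aΔx → Δx = (6.5² − 3.00²)/(2·1.1) = 15.1 m

Phase 2 (decelerating): v₀ = 6.50 m/s, a = -1.2 m/s².
v² = v₀² + 2aΔx = 6.50² + 2·-1.2·9 = 20.7 → v = 4.54 m/s
t = (v − v₀)/a = (4.54 − 6.50)/-1.2 = 1.63 s

Phase 3 (accelerating): v₀ = 4.54 m/s, a = 2 m/s².
v² = v₀² + 2aΔx = 4.54² + 2·2·78 = 333 → v = 18.2 m/s
t = (v − v₀)/a = (18.2 − 4.54)/2 = 6.85 s

Phase 4 (constant speed): v₀ = 18.2 m/s, a = 0 m/s².
Constant speed: t = d/v = 187/18.2 = 10.3 s
Total distance = 15.1 + 9.00 + 78.0 + 187 = 289 m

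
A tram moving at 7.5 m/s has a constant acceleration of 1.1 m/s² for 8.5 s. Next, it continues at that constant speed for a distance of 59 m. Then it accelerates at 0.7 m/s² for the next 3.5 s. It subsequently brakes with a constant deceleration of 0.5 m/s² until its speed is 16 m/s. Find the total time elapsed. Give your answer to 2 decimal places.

Phase 1 (accelerating): v₀ = 7.50 m/s, a = 1.1 m/s².
v = v₀ + at = 7.50 + (1.1)(8.5) = 16.9 m/s
Δx = v₀t + ½at² = 7.50·8.5 + 0.5·1.1·8.5² = 103 m

Phase 2 (constant speed): v₀ = 16.9 m/s, a = 0 m/s².
Constant speed: t = d/v = 59/16.9 = 3.50 s

Phase 3 (accelerating): v₀ = 16.9 m/s, a = 0.7 m/s².
v = v₀ + at = 16.9 + (0.7)(3.5) = 19.3 m/s
Δx = v₀t + ½at² = 16.9·3.5 + 0.5·0.7·3.5² = 63.3 m

Phase 4 (decelerating): v₀ = 19.3 m/s, a = -0.5 m/s².
v = v₀ + at → t = (16 − 19.3) / -0.5 = 6.60 s
v² = v₀² + 2aΔx → Δx = (16² − 19.3²)/(2·-0.5) = 116 m
Total time = 8.50 + 3.50 + 3.50 + 6.60 = 22.1 s

22.10 s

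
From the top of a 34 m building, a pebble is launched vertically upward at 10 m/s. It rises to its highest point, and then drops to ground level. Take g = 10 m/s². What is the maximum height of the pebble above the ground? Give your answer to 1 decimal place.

39.0 m

Phase 1 (rising): v₀ = 10.0 m/s, a = -10 m/s².
v = v₀ + at → t = (0 − 10.0) / -10 = 1.00 s
v² = v₀² + 2aΔx → Δx = (0² − 10.0²)/(2·-10) = 5.00 m
Maximum height = 34 + 5.00 = 39.0 m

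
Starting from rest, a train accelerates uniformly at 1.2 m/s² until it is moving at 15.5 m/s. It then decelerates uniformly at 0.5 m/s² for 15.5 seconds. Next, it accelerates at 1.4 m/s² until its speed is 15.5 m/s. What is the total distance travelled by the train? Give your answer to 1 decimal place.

344.6 m

Phase 1 (accelerating): v₀ = 0 m/s, a = 1.2 m/s².
v = v₀ + at → t = (15.5 − 0) / 1.2 = 12.9 s
v² = v₀² + 2aΔx → Δx = (15.5² − 0²)/(2·1.2) = 100 m

Phase 2 (decelerating): v₀ = 15.5 m/s, a = -0.5 m/s².
v = v₀ + at = 15.5 + (-0.5)(15.5) = 7.75 m/s
Δx = v₀t + ½at² = 15.5·15.5 + 0.5·-0.5·15.5² = 180 m

Phase 3 (accelerating): v₀ = 7.75 m/s, a = 1.4 m/s².
v = v₀ + at → t = (15.5 − 7.75) / 1.4 = 5.54 s
v² = v₀² + 2aΔx → Δx = (15.5² − 7.75²)/(2·1.4) = 64.4 m
Total distance = 100 + 180 + 64.4 = 345 m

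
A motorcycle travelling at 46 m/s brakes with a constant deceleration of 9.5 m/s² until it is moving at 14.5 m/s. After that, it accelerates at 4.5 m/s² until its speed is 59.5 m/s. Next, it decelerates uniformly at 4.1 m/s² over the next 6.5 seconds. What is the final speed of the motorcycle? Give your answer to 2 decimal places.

32.85 m/s

Phase 1 (decelerating): v₀ = 46.0 m/s, a = -9.5 m/s².
v = v₀ + at → t = (14.5 − 46.0) / -9.5 = 3.32 s
v² = v₀² + 2aΔx → Δx = (14.5² − 46.0²)/(2·-9.5) = 100 m

Phase 2 (accelerating): v₀ = 14.5 m/s, a = 4.5 m/s².
v = v₀ + at → t = (59.5 − 14.5) / 4.5 = 10.0 s
v² = v₀² + 2aΔx → Δx = (59.5² − 14.5²)/(2·4.5) = 370 m

Phase 3 (decelerating): v₀ = 59.5 m/s, a = -4.1 m/s².
v = v₀ + at = 59.5 + (-4.1)(6.5) = 32.9 m/s
Δx = v₀t + ½at² = 59.5·6.5 + 0.5·-4.1·6.5² = 300 m
Final speed = 32.9 m/s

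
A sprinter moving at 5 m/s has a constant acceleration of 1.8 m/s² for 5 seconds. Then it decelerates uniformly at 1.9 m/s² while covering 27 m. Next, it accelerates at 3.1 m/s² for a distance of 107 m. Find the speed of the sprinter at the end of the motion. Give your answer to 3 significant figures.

Phase 1 (accelerating): v₀ = 5.00 m/s, a = 1.8 m/s².
v = v₀ + at = 5.00 + (1.8)(5) = 14.0 m/s
Δx = v₀t + ½at² = 5.00·5 + 0.5·1.8·5² = 47.5 m

Phase 2 (decelerating): v₀ = 14.0 m/s, a = -1.9 m/s².
v² = v₀² + 2aΔx = 14.0² + 2·-1.9·27 = 93.4 → v = 9.66 m/s
t = (v − v₀)/a = (9.66 − 14.0)/-1.9 = 2.28 s

Phase 3 (accelerating): v₀ = 9.66 m/s, a = 3.1 m/s².
v² = v₀² + 2aΔx = 9.66² + 2·3.1·107 = 757 → v = 27.5 m/s
t = (v − v₀)/a = (27.5 − 9.66)/3.1 = 5.76 s
Final speed = 27.5 m/s

27.5 m/s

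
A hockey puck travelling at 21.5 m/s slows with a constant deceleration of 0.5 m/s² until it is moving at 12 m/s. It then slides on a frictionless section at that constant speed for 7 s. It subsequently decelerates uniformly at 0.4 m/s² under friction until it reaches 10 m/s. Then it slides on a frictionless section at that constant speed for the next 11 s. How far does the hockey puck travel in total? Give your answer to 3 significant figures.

Phase 1 (decelerating): v₀ = 21.5 m/s, a = -0.5 m/s².
v = v₀ + at → t = (12 − 21.5) / -0.5 = 19.0 s
v² = v₀² + 2aΔx → Δx = (12² − 21.5²)/(2·-0.5) = 318 m

Phase 2 (constant speed): v₀ = 12.0 m/s, a = 0 m/s².
v = v₀ + at = 12.0 + (0)(7) = 12.0 m/s
Δx = v₀t + ½at² = 12.0·7 + 0.5·0·7² = 84.0 m

Phase 3 (decelerating): v₀ = 12.0 m/s, a = -0.4 m/s².
v = v₀ + at → t = (10 − 12.0) / -0.4 = 5.00 s
v² = v₀² + 2aΔx → Δx = (10² − 12.0²)/(2·-0.4) = 55.0 m

Phase 4 (constant speed): v₀ = 10.0 m/s, a = 0 m/s².
v = v₀ + at = 10.0 + (0)(11) = 10.0 m/s
Δx = v₀t + ½at² = 10.0·11 + 0.5·0·11² = 110 m
Total distance = 318 + 84.0 + 55.0 + 110 = 567 m

567 m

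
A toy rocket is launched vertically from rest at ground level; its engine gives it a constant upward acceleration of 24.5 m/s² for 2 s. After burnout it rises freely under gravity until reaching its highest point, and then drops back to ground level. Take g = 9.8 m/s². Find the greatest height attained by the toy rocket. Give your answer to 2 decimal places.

171.50 m

Phase 1 (powered ascent): v₀ = 0 m/s, a = 24.5 m/s².
v = v₀ + at = 0 + (24.5)(2) = 49.0 m/s
Δx = v₀t + ½at² = 0·2 + 0.5·24.5·2² = 49.0 m

Phase 2 (coasting upward): v₀ = 49.0 m/s, a = -9.8 m/s².
v = v₀ + at → t = (0 − 49.0) / -9.8 = 5.00 s
v² = v₀² + 2aΔx → Δx = (0² − 49.0²)/(2·-9.8) = 122 m
Maximum height = 49.0 + 122 = 172 m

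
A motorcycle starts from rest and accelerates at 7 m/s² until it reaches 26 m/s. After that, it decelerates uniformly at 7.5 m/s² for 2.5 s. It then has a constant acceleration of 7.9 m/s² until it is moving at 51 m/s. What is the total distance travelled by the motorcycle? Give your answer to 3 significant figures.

251 m

Phase 1 (accelerating): v₀ = 0 m/s, a = 7 m/s².
v = v₀ + at → t = (26 − 0) / 7 = 3.71 s
v² = v₀² + 2aΔx → Δx = (26² − 0²)/(2·7) = 48.3 m

Phase 2 (decelerating): v₀ = 26.0 m/s, a = -7.5 m/s².
v = v₀ + at = 26.0 + (-7.5)(2.5) = 7.25 m/s
Δx = v₀t + ½at² = 26.0·2.5 + 0.5·-7.5·2.5² = 41.6 m

Phase 3 (accelerating): v₀ = 7.25 m/s, a = 7.9 m/s².
v = v₀ + at → t = (51 − 7.25) / 7.9 = 5.54 s
v² = v₀² + 2aΔx → Δx = (51² − 7.25²)/(2·7.9) = 161 m
Total distance = 48.3 + 41.6 + 161 = 251 m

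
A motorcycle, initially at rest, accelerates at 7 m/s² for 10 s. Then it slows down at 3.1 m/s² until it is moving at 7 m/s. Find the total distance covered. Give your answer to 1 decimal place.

1132.4 m

Phase 1 (accelerating): v₀ = 0 m/s, a = 7 m/s².
v = v₀ + at = 0 + (7)(10) = 70.0 m/s
Δx = v₀t + ½at² = 0·10 + 0.5·7·10² = 350 m

Phase 2 (decelerating): v₀ = 70.0 m/s, a = -3.1 m/s².
v = v₀ + at → t = (7 − 70.0) / -3.1 = 20.3 s
v² = v₀² + 2aΔx → Δx = (7² − 70.0²)/(2·-3.1) = 782 m
Total distance = 350 + 782 = 1130 m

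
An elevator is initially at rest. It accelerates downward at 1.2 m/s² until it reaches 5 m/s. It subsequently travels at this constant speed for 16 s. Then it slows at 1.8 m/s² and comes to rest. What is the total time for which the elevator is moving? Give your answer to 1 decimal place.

Phase 1 (accelerating): v₀ = 0 m/s, a = 1.2 m/s².
v = v₀ + at → t = (5 − 0) / 1.2 = 4.17 s
v² = v₀² + 2aΔx → Δx = (5² − 0²)/(2·1.2) = 10.4 m

Phase 2 (constant speed): v₀ = 5.00 m/s, a = 0 m/s².
v = v₀ + at = 5.00 + (0)(16) = 5.00 m/s
Δx = v₀t + ½at² = 5.00·16 + 0.5·0·16² = 80.0 m

Phase 3 (decelerating): v₀ = 5.00 m/s, a = -1.8 m/s².
v = v₀ + at → t = (0 − 5.00) / -1.8 = 2.78 s
v² = v₀² + 2aΔx → Δx = (0² − 5.00²)/(2·-1.8) = 6.94 m
Total time = 4.17 + 16.0 + 2.78 = 22.9 s

22.9 s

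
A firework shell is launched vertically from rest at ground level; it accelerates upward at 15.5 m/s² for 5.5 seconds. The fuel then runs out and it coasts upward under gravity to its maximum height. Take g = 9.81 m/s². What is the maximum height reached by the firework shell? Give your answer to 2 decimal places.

604.85 m

Phase 1 (powered ascent): v₀ = 0 m/s, a = 15.5 m/s².
v = v₀ + at = 0 + (15.5)(5.5) = 85.2 m/s
Δx = v₀t + ½at² = 0·5.5 + 0.5·15.5·5.5² = 234 m

Phase 2 (coasting upward): v₀ = 85.2 m/s, a = -9.81 m/s².
v = v₀ + at → t = (0 − 85.2) / -9.81 = 8.69 s
v² = v₀² + 2aΔx → Δx = (0² − 85.2²)/(2·-9.81) = 370 m
Maximum height = 234 + 370 = 605 m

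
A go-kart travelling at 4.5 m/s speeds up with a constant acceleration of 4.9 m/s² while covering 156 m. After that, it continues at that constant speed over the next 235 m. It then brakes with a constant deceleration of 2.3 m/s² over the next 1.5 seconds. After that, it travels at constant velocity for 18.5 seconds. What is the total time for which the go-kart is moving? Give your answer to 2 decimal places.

33.08 s

Phase 1 (accelerating): v₀ = 4.50 m/s, a = 4.9 m/s².
v² = v₀² + 2aΔx = 4.50² + 2·4.9·156 = 1550 → v = 39.4 m/s
t = (v − v₀)/a = (39.4 − 4.50)/4.9 = 7.11 s

Phase 2 (constant speed): v₀ = 39.4 m/s, a = 0 m/s².
Constant speed: t = d/v = 235/39.4 = 5.97 s

Phase 3 (decelerating): v₀ = 39.4 m/s, a = -2.3 m/s².
v = v₀ + at = 39.4 + (-2.3)(1.5) = 35.9 m/s
Δx = v₀t + ½at² = 39.4·1.5 + 0.5·-2.3·1.5² = 56.4 m

Phase 4 (constant speed): v₀ = 35.9 m/s, a = 0 m/s².
v = v₀ + at = 35.9 + (0)(18.5) = 35.9 m/s
Δx = v₀t + ½at² = 35.9·18.5 + 0.5·0·18.5² = 664 m
Total time = 7.11 + 5.97 + 1.50 + 18.5 = 33.1 s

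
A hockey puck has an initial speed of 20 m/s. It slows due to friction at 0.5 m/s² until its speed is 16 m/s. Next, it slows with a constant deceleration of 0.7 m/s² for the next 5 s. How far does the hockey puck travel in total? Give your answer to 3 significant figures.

215 m

Phase 1 (decelerating): v₀ = 20.0 m/s, a = -0.5 m/s².
v = v₀ + at → t = (16 − 20.0) / -0.5 = 8.00 s
v² = v₀² + 2aΔx → Δx = (16² − 20.0²)/(2·-0.5) = 144 m

Phase 2 (decelerating): v₀ = 16.0 m/s, a = -0.7 m/s².
v = v₀ + at = 16.0 + (-0.7)(5) = 12.5 m/s
Δx = v₀t + ½at² = 16.0·5 + 0.5·-0.7·5² = 71.2 m
Total distance = 144 + 71.2 = 215 m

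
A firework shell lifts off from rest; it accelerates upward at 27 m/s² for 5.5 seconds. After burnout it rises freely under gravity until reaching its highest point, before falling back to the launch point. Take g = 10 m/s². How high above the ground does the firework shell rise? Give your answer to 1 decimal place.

Phase 1 (powered ascent): v₀ = 0 m/s, a = 27 m/s².
v = v₀ + at = 0 + (27)(5.5) = 148 m/s
Δx = v₀t + ½at² = 0·5.5 + 0.5·27·5.5² = 408 m

Phase 2 (coasting upward): v₀ = 148 m/s, a = -10 m/s².
v = v₀ + at → t = (0 − 148) / -10 = 14.8 s
v² = v₀² + 2aΔx → Δx = (0² − 148²)/(2·-10) = 1100 m
Maximum height = 408 + 1100 = 1510 m

1511.0 m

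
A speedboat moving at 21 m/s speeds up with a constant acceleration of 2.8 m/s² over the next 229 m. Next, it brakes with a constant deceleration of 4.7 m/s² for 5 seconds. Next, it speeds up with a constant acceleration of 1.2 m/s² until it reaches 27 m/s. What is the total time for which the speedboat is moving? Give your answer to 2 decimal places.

19.81 s

Phase 1 (accelerating): v₀ = 21.0 m/s, a = 2.8 m/s².
v² = v₀² + 2aΔx = 21.0² + 2·2.8·229 = 1720 → v = 41.5 m/s
t = (v − v₀)/a = (41.5 − 21.0)/2.8 = 7.33 s

Phase 2 (decelerating): v₀ = 41.5 m/s, a = -4.7 m/s².
v = v₀ + at = 41.5 + (-4.7)(5) = 18.0 m/s
Δx = v₀t + ½at² = 41.5·5 + 0.5·-4.7·5² = 149 m

Phase 3 (accelerating): v₀ = 18.0 m/s, a = 1.2 m/s².
v = v₀ + at → t = (27 − 18.0) / 1.2 = 7.49 s
v² = v₀² + 2aΔx → Δx = (27² − 18.0²)/(2·1.2) = 169 m
Total time = 7.33 + 5.00 + 7.49 = 19.8 s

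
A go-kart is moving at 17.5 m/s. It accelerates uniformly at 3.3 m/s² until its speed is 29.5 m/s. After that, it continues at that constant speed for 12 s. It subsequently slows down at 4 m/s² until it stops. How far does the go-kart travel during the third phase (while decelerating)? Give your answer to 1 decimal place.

Phase 1 (accelerating): v₀ = 17.5 m/s, a = 3.3 m/s².
v = v₀ + at → t = (29.5 − 17.5) / 3.3 = 3.64 s
v² = v₀² + 2aΔx → Δx = (29.5² − 17.5²)/(2·3.3) = 85.5 m

Phase 2 (constant speed): v₀ = 29.5 m/s, a = 0 m/s².
v = v₀ + at = 29.5 + (0)(12) = 29.5 m/s
Δx = v₀t + ½at² = 29.5·12 + 0.5·0·12² = 354 m

Phase 3 (decelerating): v₀ = 29.5 m/s, a = -4 m/s².
v = v₀ + at → t = (0 − 29.5) / -4 = 7.38 s
v² = v₀² + 2aΔx → Δx = (0² − 29.5²)/(2·-4) = 109 m
Distance in phase 3 = 109 m

108.8 m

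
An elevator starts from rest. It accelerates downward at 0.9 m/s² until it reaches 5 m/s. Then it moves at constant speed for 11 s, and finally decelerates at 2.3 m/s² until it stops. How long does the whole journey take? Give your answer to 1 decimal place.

18.7 s

Phase 1 (accelerating): v₀ = 0 m/s, a = 0.9 m/s².
v = v₀ + at → t = (5 − 0) / 0.9 = 5.56 s
v² = v₀² + 2aΔx → Δx = (5² − 0²)/(2·0.9) = 13.9 m

Phase 2 (constant speed): v₀ = 5.00 m/s, a = 0 m/s².
v = v₀ + at = 5.00 + (0)(11) = 5.00 m/s
Δx = v₀t + ½at² = 5.00·11 + 0.5·0·11² = 55.0 m

Phase 3 (decelerating): v₀ = 5.00 m/s, a = -2.3 m/s².
v = v₀ + at → t = (0 − 5.00) / -2.3 = 2.17 s
v² = v₀² + 2aΔx → Δx = (0² − 5.00²)/(2·-2.3) = 5.43 m
Total time = 5.56 + 11.0 + 2.17 = 18.7 s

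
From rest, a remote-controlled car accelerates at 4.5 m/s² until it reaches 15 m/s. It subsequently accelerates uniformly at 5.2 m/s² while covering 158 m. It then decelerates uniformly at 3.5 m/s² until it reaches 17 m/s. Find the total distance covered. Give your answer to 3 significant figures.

Phase 1 (accelerating): v₀ = 0 m/s, a = 4.5 m/s².
v = v₀ + at → t = (15 − 0) / 4.5 = 3.33 s
v² = v₀² + 2aΔx → Δx = (15² − 0²)/(2·4.5) = 25.0 m

Phase 2 (accelerating): v₀ = 15.0 m/s, a = 5.2 m/s².
v² = v₀² + 2aΔx = 15.0² + 2·5.2·158 = 1870 → v = 43.2 m/s
t = (v − v₀)/a = (43.2 − 15.0)/5.2 = 5.43 s

Phase 3 (decelerating): v₀ = 43.2 m/s, a = -3.5 m/s².
v = v₀ + at → t = (17 − 43.2) / -3.5 = 7.49 s
v² = v₀² + 2aΔx → Δx = (17² − 43.2²)/(2·-3.5) = 226 m
Total distance = 25.0 + 158 + 226 = 409 m

409 m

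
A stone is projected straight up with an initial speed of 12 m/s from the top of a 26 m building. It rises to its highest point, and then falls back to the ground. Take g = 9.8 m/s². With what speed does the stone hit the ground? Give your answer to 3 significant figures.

Phase 1 (rising): v₀ = 12.0 m/s, a = -9.8 m/s².
v = v₀ + at → t = (0 − 12.0) / -9.8 = 1.22 s
v² = v₀² + 2aΔx → Δx = (0² − 12.0²)/(2·-9.8) = 7.35 m

Phase 2 (falling): v₀ = 0 m/s, a = -9.8 m/s².
Falls 33.3 m from rest: t = √(2·33.3/9.8) = 2.61 s; v = g·t = 25.6 m/s.
Final speed = 25.6 m/s

25.6 m/s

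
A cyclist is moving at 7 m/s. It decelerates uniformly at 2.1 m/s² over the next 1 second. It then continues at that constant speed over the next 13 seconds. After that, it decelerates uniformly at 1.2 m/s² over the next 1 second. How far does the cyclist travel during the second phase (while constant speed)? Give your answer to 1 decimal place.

63.7 m

Phase 1 (decelerating): v₀ = 7.00 m/s, a = -2.1 m/s².
v = v₀ + at = 7.00 + (-2.1)(1) = 4.90 m/s
Δx = v₀t + ½at² = 7.00·1 + 0.5·-2.1·1² = 5.95 m

Phase 2 (constant speed): v₀ = 4.90 m/s, a = 0 m/s².
v = v₀ + at = 4.90 + (0)(13) = 4.90 m/s
Δx = v₀t + ½at² = 4.90·13 + 0.5·0·13² = 63.7 m
Distance in phase 2 = 63.7 m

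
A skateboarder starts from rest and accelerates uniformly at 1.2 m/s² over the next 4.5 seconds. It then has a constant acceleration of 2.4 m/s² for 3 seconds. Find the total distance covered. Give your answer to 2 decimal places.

39.15 m

Phase 1 (accelerating): v₀ = 0 m/s, a = 1.2 m/s².
v = v₀ + at = 0 + (1.2)(4.5) = 5.40 m/s
Δx = v₀t + ½at² = 0·4.5 + 0.5·1.2·4.5² = 12.1 m

Phase 2 (accelerating): v₀ = 5.40 m/s, a = 2.4 m/s².
v = v₀ + at = 5.40 + (2.4)(3) = 12.6 m/s
Δx = v₀t + ½at² = 5.40·3 + 0.5·2.4·3² = 27.0 m
Total distance = 12.1 + 27.0 = 39.1 m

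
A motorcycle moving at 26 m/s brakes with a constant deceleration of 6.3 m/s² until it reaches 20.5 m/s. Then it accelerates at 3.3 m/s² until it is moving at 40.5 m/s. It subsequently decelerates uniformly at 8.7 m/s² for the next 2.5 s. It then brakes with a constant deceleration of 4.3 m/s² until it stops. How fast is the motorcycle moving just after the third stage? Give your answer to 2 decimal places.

Phase 1 (decelerating): v₀ = 26.0 m/s, a = -6.3 m/s².
v = v₀ + at → t = (20.5 − 26.0) / -6.3 = 0.873 s
v² = v₀² + 2aΔx → Δx = (20.5² − 26.0²)/(2·-6.3) = 20.3 m

Phase 2 (accelerating): v₀ = 20.5 m/s, a = 3.3 m/s².
v = v₀ + at → t = (40.5 − 20.5) / 3.3 = 6.06 s
v² = v₀² + 2aΔx → Δx = (40.5² − 20.5²)/(2·3.3) = 185 m

Phase 3 (decelerating): v₀ = 40.5 m/s, a = -8.7 m/s².
v = v₀ + at = 40.5 + (-8.7)(2.5) = 18.8 m/s
Δx = v₀t + ½at² = 40.5·2.5 + 0.5·-8.7·2.5² = 74.1 m
Speed at end of phase 3 = 18.8 m/s

18.75 m/s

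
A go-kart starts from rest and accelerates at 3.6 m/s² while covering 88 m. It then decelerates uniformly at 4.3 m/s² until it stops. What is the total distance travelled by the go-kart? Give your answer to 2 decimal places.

Phase 1 (accelerating): v₀ = 0 m/s, a = 3.6 m/s².
v² = v₀² + 2aΔx = 0² + 2·3.6·88 = 634 → v = 25.2 m/s
t = (v − v₀)/a = (25.2 − 0)/3.6 = 6.99 s

Phase 2 (decelerating): v₀ = 25.2 m/s, a = -4.3 m/s².
v = v₀ + at → t = (0 − 25.2) / -4.3 = 5.85 s
v² = v₀² + 2aΔx → Δx = (0² − 25.2²)/(2·-4.3) = 73.7 m
Total distance = 88.0 + 73.7 = 162 m

161.67 m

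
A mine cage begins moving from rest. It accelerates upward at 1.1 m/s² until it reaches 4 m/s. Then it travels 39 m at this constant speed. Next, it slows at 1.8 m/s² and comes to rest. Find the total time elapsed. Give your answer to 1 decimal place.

15.6 s

Phase 1 (accelerating): v₀ = 0 m/s, a = 1.1 m/s².
v = v₀ + at → t = (4 − 0) / 1.1 = 3.64 s
v² = v₀² + 2aΔx → Δx = (4² − 0²)/(2·1.1) = 7.27 m

Phase 2 (constant speed): v₀ = 4.00 m/s, a = 0 m/s².
Constant speed: t = d/v = 39/4.00 = 9.75 s

Phase 3 (decelerating): v₀ = 4.00 m/s, a = -1.8 m/s².
v = v₀ + at → t = (0 − 4.00) / -1.8 = 2.22 s
v² = v₀² + 2aΔx → Δx = (0² − 4.00²)/(2·-1.8) = 4.44 m
Total time = 3.64 + 9.75 + 2.22 = 15.6 s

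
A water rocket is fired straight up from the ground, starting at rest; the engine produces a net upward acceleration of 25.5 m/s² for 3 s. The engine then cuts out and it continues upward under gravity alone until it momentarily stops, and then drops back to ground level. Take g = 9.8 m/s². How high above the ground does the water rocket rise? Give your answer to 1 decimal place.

Phase 1 (powered ascent): v₀ = 0 m/s, a = 25.5 m/s².
v = v₀ + at = 0 + (25.5)(3) = 76.5 m/s
Δx = v₀t + ½at² = 0·3 + 0.5·25.5·3² = 115 m

Phase 2 (coasting upward): v₀ = 76.5 m/s, a = -9.8 m/s².
v = v₀ + at → t = (0 − 76.5) / -9.8 = 7.81 s
v² = v₀² + 2aΔx → Δx = (0² − 76.5²)/(2·-9.8) = 299 m
Maximum height = 115 + 299 = 413 m

413.3 m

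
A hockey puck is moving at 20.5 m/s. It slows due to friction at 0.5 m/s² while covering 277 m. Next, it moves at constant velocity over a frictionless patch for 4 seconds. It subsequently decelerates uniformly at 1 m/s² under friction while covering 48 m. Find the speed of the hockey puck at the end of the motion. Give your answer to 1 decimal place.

Phase 1 (decelerating): v₀ = 20.5 m/s, a = -0.5 m/s².
v² = v₀² + 2aΔx = 20.5² + 2·-0.5·277 = 143 → v = 12.0 m/s
t = (v − v₀)/a = (12.0 − 20.5)/-0.5 = 17.1 s

Phase 2 (constant speed): v₀ = 12.0 m/s, a = 0 m/s².
v = v₀ + at = 12.0 + (0)(4) = 12.0 m/s
Δx = v₀t + ½at² = 12.0·4 + 0.5·0·4² = 47.9 m

Phase 3 (decelerating): v₀ = 12.0 m/s, a = -1 m/s².
v² = v₀² + 2aΔx = 12.0² + 2·-1·48 = 47.3 → v = 6.87 m/s
t = (v − v₀)/a = (6.87 − 12.0)/-1 = 5.09 s
Final speed = 6.87 m/s

6.9 m/s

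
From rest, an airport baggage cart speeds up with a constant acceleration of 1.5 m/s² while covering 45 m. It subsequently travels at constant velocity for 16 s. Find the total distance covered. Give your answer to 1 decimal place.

230.9 m

Phase 1 (accelerating): v₀ = 0 m/s, a = 1.5 m/s².
v² = v₀² + 2aΔx = 0² + 2·1.5·45 = 135 → v = 11.6 m/s
t = (v − v₀)/a = (11.6 − 0)/1.5 = 7.75 s

Phase 2 (constant speed): v₀ = 11.6 m/s, a = 0 m/s².
v = v₀ + at = 11.6 + (0)(16) = 11.6 m/s
Δx = v₀t + ½at² = 11.6·16 + 0.5·0·16² = 186 m
Total distance = 45.0 + 186 = 231 m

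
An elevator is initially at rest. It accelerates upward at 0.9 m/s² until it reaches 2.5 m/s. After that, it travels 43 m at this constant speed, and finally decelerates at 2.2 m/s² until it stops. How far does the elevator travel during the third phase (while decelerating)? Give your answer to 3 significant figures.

Phase 1 (accelerating): v₀ = 0 m/s, a = 0.9 m/s².
v = v₀ + at → t = (2.5 − 0) / 0.9 = 2.78 s
v² = v₀² + 2aΔx → Δx = (2.5² − 0²)/(2·0.9) = 3.47 m

Phase 2 (constant speed): v₀ = 2.50 m/s, a = 0 m/s².
Constant speed: t = d/v = 43/2.50 = 17.2 s

Phase 3 (decelerating): v₀ = 2.50 m/s, a = -2.2 m/s².
v = v₀ + at → t = (0 − 2.50) / -2.2 = 1.14 s
v² = v₀² + 2aΔx → Δx = (0² − 2.50²)/(2·-2.2) = 1.42 m
Distance in phase 3 = 1.42 m

1.42 m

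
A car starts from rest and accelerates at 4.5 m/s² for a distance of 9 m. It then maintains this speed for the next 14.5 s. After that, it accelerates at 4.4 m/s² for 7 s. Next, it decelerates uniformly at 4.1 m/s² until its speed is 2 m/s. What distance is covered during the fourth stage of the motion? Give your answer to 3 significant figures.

Phase 1 (accelerating): v₀ = 0 m/s, a = 4.5 m/s².
v² = v₀² + 2aΔx = 0² + 2·4.5·9 = 81.0 → v = 9.00 m/s
t = (v − v₀)/a = (9.00 − 0)/4.5 = 2.00 s

Phase 2 (constant speed): v₀ = 9.00 m/s, a = 0 m/s².
v = v₀ + at = 9.00 + (0)(14.5) = 9.00 m/s
Δx = v₀t + ½at² = 9.00·14.5 + 0.5·0·14.5² = 130 m

Phase 3 (accelerating): v₀ = 9.00 m/s, a = 4.4 m/s².
v = v₀ + at = 9.00 + (4.4)(7) = 39.8 m/s
Δx = v₀t + ½at² = 9.00·7 + 0.5·4.4·7² = 171 m

Phase 4 (decelerating): v₀ = 39.8 m/s, a = -4.1 m/s².
v = v₀ + at → t = (2 − 39.8) / -4.1 = 9.22 s
v² = v₀² + 2aΔx → Δx = (2² − 39.8²)/(2·-4.1) = 193 m
Distance in phase 4 = 193 m

193 m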